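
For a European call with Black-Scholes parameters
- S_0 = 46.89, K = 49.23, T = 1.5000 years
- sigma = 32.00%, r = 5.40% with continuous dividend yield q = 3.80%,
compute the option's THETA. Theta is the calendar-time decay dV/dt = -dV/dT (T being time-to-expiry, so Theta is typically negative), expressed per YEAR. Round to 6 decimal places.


Answer: Theta = -2.332837

Derivation:
d1 = 0.1329390118; d2 = -0.2589793470
phi(d1) = 0.3954325999; exp(-qT) = 0.9445940694; exp(-rT) = 0.9221936914
Theta = -S*exp(-qT)*phi(d1)*sigma/(2*sqrt(T)) - r*K*exp(-rT)*N(d2) + q*S*exp(-qT)*N(d1)
N(d1) = 0.5528791931; N(d2) = 0.3978255878; sqrt(T) = 1.2247448714
Term 1 = -46.8900 * 0.9445940694 * 0.3954325999 * 0.3200 / (2 * 1.2247448714) = -2.2880856141
Term 2 = -0.0540 * 49.2300 * 0.9221936914 * 0.3978255878 = -0.9753005198
Term 3 = 0.0380 * 46.8900 * 0.9445940694 * 0.5528791931 = 0.9305490927
Theta = -2.2880856141 + (-0.9753005198) + (0.9305490927) = -2.332837


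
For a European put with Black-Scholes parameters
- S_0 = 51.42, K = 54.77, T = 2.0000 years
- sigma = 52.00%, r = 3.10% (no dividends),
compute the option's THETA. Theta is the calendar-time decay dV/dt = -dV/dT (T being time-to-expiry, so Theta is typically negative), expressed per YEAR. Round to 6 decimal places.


Answer: Theta = -2.499106

Derivation:
d1 = 0.3661787863; d2 = -0.3692122661
phi(d1) = 0.3730726952; exp(-qT) = 1.0000000000; exp(-rT) = 0.9398828868
Theta = -S*exp(-qT)*phi(d1)*sigma/(2*sqrt(T)) + r*K*exp(-rT)*N(-d2) - q*S*exp(-qT)*N(-d1)
N(-d1) = 0.3571158353; N(-d2) = 0.6440152431; sqrt(T) = 1.4142135624
Term 1 = -51.4200 * 1.0000000000 * 0.3730726952 * 0.5200 / (2 * 1.4142135624) = -3.5268248087
Term 2 = 0.0310 * 54.7700 * 0.9398828868 * 0.6440152431 = 1.0277188532
Term 3 = 0 (no dividend yield, q = 0)
Theta = -3.5268248087 + (1.0277188532) + (0.0000000000) = -2.499106


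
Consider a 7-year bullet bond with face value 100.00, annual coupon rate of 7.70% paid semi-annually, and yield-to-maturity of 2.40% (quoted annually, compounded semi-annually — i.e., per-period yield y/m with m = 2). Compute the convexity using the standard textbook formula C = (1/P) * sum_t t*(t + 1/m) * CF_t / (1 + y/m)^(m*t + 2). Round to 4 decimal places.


Answer: Convexity = 39.2961

Derivation:
Coupon per period c = face * coupon_rate / m = 3.850000
Periods per year m = 2; per-period yield y/m = 0.012000
Number of cashflows N = 14
Cashflows (t years, CF_t, discount factor 1/(1+y/m)^(m*t), PV):
  t = 0.5000: CF_t = 3.850000, DF = 0.988142, PV = 3.804348
  t = 1.0000: CF_t = 3.850000, DF = 0.976425, PV = 3.759237
  t = 1.5000: CF_t = 3.850000, DF = 0.964847, PV = 3.714661
  t = 2.0000: CF_t = 3.850000, DF = 0.953406, PV = 3.670614
  t = 2.5000: CF_t = 3.850000, DF = 0.942101, PV = 3.627089
  t = 3.0000: CF_t = 3.850000, DF = 0.930930, PV = 3.584080
  t = 3.5000: CF_t = 3.850000, DF = 0.919891, PV = 3.541581
  t = 4.0000: CF_t = 3.850000, DF = 0.908983, PV = 3.499586
  t = 4.5000: CF_t = 3.850000, DF = 0.898205, PV = 3.458089
  t = 5.0000: CF_t = 3.850000, DF = 0.887554, PV = 3.417084
  t = 5.5000: CF_t = 3.850000, DF = 0.877030, PV = 3.376565
  t = 6.0000: CF_t = 3.850000, DF = 0.866630, PV = 3.336527
  t = 6.5000: CF_t = 3.850000, DF = 0.856354, PV = 3.296963
  t = 7.0000: CF_t = 103.850000, DF = 0.846200, PV = 87.877830
Price P = sum_t PV_t = 133.964251
Convexity numerator sum_t t*(t + 1/m) * CF_t / (1+y/m)^(m*t + 2):
  t = 0.5000: term = 1.857331
  t = 1.0000: term = 5.505921
  t = 1.5000: term = 10.881266
  t = 2.0000: term = 17.920398
  t = 2.5000: term = 26.561855
  t = 3.0000: term = 36.745650
  t = 3.5000: term = 48.413240
  t = 4.0000: term = 61.507505
  t = 4.5000: term = 75.972709
  t = 5.0000: term = 91.754479
  t = 5.5000: term = 108.799777
  t = 6.0000: term = 127.056873
  t = 6.5000: term = 146.475314
  t = 7.0000: term = 4504.821678
Convexity = (1/P) * sum = 5264.273995 / 133.964251 = 39.296110


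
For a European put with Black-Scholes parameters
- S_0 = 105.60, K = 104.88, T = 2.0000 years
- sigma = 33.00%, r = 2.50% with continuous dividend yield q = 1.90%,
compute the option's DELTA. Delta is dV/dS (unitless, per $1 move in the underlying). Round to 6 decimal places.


d1 = 0.2737178891; d2 = -0.1929725865
phi(d1) = 0.3842740632; exp(-qT) = 0.9627129409; exp(-rT) = 0.9512294245
N(-d1) = 0.3921507146
Delta = -exp(-qT) * N(-d1) = -0.9627129409 * 0.3921507146 = -0.377529

Answer: Delta = -0.377529


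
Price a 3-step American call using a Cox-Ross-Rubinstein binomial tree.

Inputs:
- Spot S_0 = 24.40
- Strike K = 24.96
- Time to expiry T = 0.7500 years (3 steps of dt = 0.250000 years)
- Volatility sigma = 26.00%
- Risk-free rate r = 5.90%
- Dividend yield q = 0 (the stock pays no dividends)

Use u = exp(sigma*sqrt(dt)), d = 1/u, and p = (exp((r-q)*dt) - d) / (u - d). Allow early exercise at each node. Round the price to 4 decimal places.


Answer: Price = V(0,0) = 2.5912

Derivation:
dt = T/N = 0.250000
u = exp(sigma*sqrt(dt)) = 1.138828; d = 1/u = 0.878095
p = (exp((r-q)*dt) - d) / (u - d) = 0.524536
Discount per step: exp(-r*dt) = 0.985358
Stock lattice S(k, i) with i counting down-moves:
  k=0: S(0,0) = 24.4000
  k=1: S(1,0) = 27.7874; S(1,1) = 21.4255
  k=2: S(2,0) = 31.6451; S(2,1) = 24.4000; S(2,2) = 18.8137
  k=3: S(3,0) = 36.0383; S(3,1) = 27.7874; S(3,2) = 21.4255; S(3,3) = 16.5202
Terminal payoffs V(N, i) = max(S_T - K, 0):
  V(3,0) = 11.078331; V(3,1) = 2.827413; V(3,2) = 0.000000; V(3,3) = 0.000000
Backward induction: V(k, i) = exp(-r*dt) * [p * V(k+1, i) + (1-p) * V(k+1, i+1)]; then take max(V_cont, immediate exercise) for American.
  V(2,0) = exp(-r*dt) * [p*11.078331 + (1-p)*2.827413] = 7.050552; exercise = 6.685094; V(2,0) = max -> 7.050552
  V(2,1) = exp(-r*dt) * [p*2.827413 + (1-p)*0.000000] = 1.461366; exercise = 0.000000; V(2,1) = max -> 1.461366
  V(2,2) = exp(-r*dt) * [p*0.000000 + (1-p)*0.000000] = 0.000000; exercise = 0.000000; V(2,2) = max -> 0.000000
  V(1,0) = exp(-r*dt) * [p*7.050552 + (1-p)*1.461366] = 4.328774; exercise = 2.827413; V(1,0) = max -> 4.328774
  V(1,1) = exp(-r*dt) * [p*1.461366 + (1-p)*0.000000] = 0.755316; exercise = 0.000000; V(1,1) = max -> 0.755316
  V(0,0) = exp(-r*dt) * [p*4.328774 + (1-p)*0.755316] = 2.591220; exercise = 0.000000; V(0,0) = max -> 2.591220


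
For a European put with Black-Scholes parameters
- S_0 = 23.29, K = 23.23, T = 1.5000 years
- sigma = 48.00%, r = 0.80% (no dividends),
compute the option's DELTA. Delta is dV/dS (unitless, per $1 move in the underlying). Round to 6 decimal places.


Answer: Delta = -0.374962

Derivation:
d1 = 0.3187390654; d2 = -0.2691384729
phi(d1) = 0.3791831940; exp(-qT) = 1.0000000000; exp(-rT) = 0.9880717129
N(-d1) = 0.3749621943
Delta = -exp(-qT) * N(-d1) = -1.0000000000 * 0.3749621943 = -0.374962


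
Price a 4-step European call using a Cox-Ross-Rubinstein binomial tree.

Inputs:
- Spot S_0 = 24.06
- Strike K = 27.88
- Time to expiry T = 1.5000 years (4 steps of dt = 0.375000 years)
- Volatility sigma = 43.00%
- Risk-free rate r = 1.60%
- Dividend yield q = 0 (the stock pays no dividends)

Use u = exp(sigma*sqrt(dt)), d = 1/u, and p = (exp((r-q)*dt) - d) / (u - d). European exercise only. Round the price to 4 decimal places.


Answer: Price = V(0,0) = 4.0517

Derivation:
dt = T/N = 0.375000
u = exp(sigma*sqrt(dt)) = 1.301243; d = 1/u = 0.768496
p = (exp((r-q)*dt) - d) / (u - d) = 0.445844
Discount per step: exp(-r*dt) = 0.994018
Stock lattice S(k, i) with i counting down-moves:
  k=0: S(0,0) = 24.0600
  k=1: S(1,0) = 31.3079; S(1,1) = 18.4900
  k=2: S(2,0) = 40.7392; S(2,1) = 24.0600; S(2,2) = 14.2095
  k=3: S(3,0) = 53.0116; S(3,1) = 31.3079; S(3,2) = 18.4900; S(3,3) = 10.9199
  k=4: S(4,0) = 68.9810; S(4,1) = 40.7392; S(4,2) = 24.0600; S(4,3) = 14.2095; S(4,4) = 8.3919
Terminal payoffs V(N, i) = max(S_T - K, 0):
  V(4,0) = 41.101013; V(4,1) = 12.859209; V(4,2) = 0.000000; V(4,3) = 0.000000; V(4,4) = 0.000000
Backward induction: V(k, i) = exp(-r*dt) * [p * V(k+1, i) + (1-p) * V(k+1, i+1)].
  V(3,0) = exp(-r*dt) * [p*41.101013 + (1-p)*12.859209] = 25.298400
  V(3,1) = exp(-r*dt) * [p*12.859209 + (1-p)*0.000000] = 5.698904
  V(3,2) = exp(-r*dt) * [p*0.000000 + (1-p)*0.000000] = 0.000000
  V(3,3) = exp(-r*dt) * [p*0.000000 + (1-p)*0.000000] = 0.000000
  V(2,0) = exp(-r*dt) * [p*25.298400 + (1-p)*5.698904] = 14.350857
  V(2,1) = exp(-r*dt) * [p*5.698904 + (1-p)*0.000000] = 2.525623
  V(2,2) = exp(-r*dt) * [p*0.000000 + (1-p)*0.000000] = 0.000000
  V(1,0) = exp(-r*dt) * [p*14.350857 + (1-p)*2.525623] = 7.751185
  V(1,1) = exp(-r*dt) * [p*2.525623 + (1-p)*0.000000] = 1.119298
  V(0,0) = exp(-r*dt) * [p*7.751185 + (1-p)*1.119298] = 4.051701


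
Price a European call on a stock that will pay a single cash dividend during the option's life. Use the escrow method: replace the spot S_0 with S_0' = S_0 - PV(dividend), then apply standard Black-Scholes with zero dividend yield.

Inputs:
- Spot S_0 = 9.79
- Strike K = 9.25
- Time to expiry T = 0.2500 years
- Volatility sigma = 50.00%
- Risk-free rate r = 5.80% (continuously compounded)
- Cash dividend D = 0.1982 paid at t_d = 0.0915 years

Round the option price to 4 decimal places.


PV(D) = D * exp(-r * t_d) = 0.1982 * 0.99470706 = 0.19715094
S_0' = S_0 - PV(D) = 9.7900 - 0.19715094 = 9.59284906
d1 = (ln(S_0'/K) + (r + sigma^2/2)*T) / (sigma*sqrt(T)) = 0.32857752
d2 = d1 - sigma*sqrt(T) = 0.07857752
exp(-rT) = 0.98560462
N(d1) = 0.62876248; N(d2) = 0.53131567
C = S_0' * N(d1) - K * exp(-rT) * N(d2) = 9.59284906 * 0.62876248 - 9.2500 * 0.98560462 * 0.53131567 = 1.1877

Answer: Price = 1.1877


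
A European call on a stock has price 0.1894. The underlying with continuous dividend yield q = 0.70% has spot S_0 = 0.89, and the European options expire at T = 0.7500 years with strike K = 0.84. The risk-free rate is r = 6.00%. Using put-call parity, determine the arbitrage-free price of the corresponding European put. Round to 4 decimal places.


Answer: Put price = 0.1071

Derivation:
Put-call parity: C - P = S_0 * exp(-qT) - K * exp(-rT).
S_0 * exp(-qT) = 0.8900 * 0.99476376 = 0.88533974
K * exp(-rT) = 0.8400 * 0.95599748 = 0.80303788
P = C - S*exp(-qT) + K*exp(-rT)
P = 0.1894 - 0.88533974 + 0.80303788 = 0.1071


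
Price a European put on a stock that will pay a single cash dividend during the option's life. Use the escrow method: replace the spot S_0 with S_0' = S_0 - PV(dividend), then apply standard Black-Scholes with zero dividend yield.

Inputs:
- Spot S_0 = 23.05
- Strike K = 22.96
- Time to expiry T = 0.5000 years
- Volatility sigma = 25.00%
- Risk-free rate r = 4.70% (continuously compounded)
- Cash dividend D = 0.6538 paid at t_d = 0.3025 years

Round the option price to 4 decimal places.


Answer: Price = 1.5895

Derivation:
PV(D) = D * exp(-r * t_d) = 0.6538 * 0.98588309 = 0.64457037
S_0' = S_0 - PV(D) = 23.0500 - 0.64457037 = 22.40542963
d1 = (ln(S_0'/K) + (r + sigma^2/2)*T) / (sigma*sqrt(T)) = 0.08301294
d2 = d1 - sigma*sqrt(T) = -0.09376376
exp(-rT) = 0.97677397
N(-d1) = 0.46692063; N(-d2) = 0.53735159
P = K * exp(-rT) * N(-d2) - S_0' * N(-d1) = 22.9600 * 0.97677397 * 0.53735159 - 22.40542963 * 0.46692063 = 1.5895


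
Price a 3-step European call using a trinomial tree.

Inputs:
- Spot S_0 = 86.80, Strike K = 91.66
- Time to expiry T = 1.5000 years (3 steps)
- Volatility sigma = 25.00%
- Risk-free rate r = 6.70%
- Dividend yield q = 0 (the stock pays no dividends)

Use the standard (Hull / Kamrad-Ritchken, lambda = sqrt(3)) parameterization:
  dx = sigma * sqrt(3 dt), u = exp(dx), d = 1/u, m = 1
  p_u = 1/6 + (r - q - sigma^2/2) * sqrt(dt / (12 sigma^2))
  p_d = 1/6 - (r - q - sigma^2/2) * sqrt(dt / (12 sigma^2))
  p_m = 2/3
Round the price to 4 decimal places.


Answer: Price = V(0,0) = 12.1770

Derivation:
dt = T/N = 0.500000; dx = sigma*sqrt(3*dt) = 0.306186
u = exp(dx) = 1.358235; d = 1/u = 0.736250
p_u = 0.195856, p_m = 0.666667, p_d = 0.137477
Discount per step: exp(-r*dt) = 0.967055
Stock lattice S(k, j) with j the centered position index:
  k=0: S(0,+0) = 86.8000
  k=1: S(1,-1) = 63.9065; S(1,+0) = 86.8000; S(1,+1) = 117.8948
  k=2: S(2,-2) = 47.0511; S(2,-1) = 63.9065; S(2,+0) = 86.8000; S(2,+1) = 117.8948; S(2,+2) = 160.1289
  k=3: S(3,-3) = 34.6413; S(3,-2) = 47.0511; S(3,-1) = 63.9065; S(3,+0) = 86.8000; S(3,+1) = 117.8948; S(3,+2) = 160.1289; S(3,+3) = 217.4927
Terminal payoffs V(N, j) = max(S_T - K, 0):
  V(3,-3) = 0.000000; V(3,-2) = 0.000000; V(3,-1) = 0.000000; V(3,+0) = 0.000000; V(3,+1) = 26.234816; V(3,+2) = 68.468891; V(3,+3) = 125.832697
Backward induction: V(k, j) = exp(-r*dt) * [p_u * V(k+1, j+1) + p_m * V(k+1, j) + p_d * V(k+1, j-1)]
  V(2,-2) = exp(-r*dt) * [p_u*0.000000 + p_m*0.000000 + p_d*0.000000] = 0.000000
  V(2,-1) = exp(-r*dt) * [p_u*0.000000 + p_m*0.000000 + p_d*0.000000] = 0.000000
  V(2,+0) = exp(-r*dt) * [p_u*26.234816 + p_m*0.000000 + p_d*0.000000] = 4.968977
  V(2,+1) = exp(-r*dt) * [p_u*68.468891 + p_m*26.234816 + p_d*0.000000] = 29.881948
  V(2,+2) = exp(-r*dt) * [p_u*125.832697 + p_m*68.468891 + p_d*26.234816] = 71.463182
  V(1,-1) = exp(-r*dt) * [p_u*4.968977 + p_m*0.000000 + p_d*0.000000] = 0.941144
  V(1,+0) = exp(-r*dt) * [p_u*29.881948 + p_m*4.968977 + p_d*0.000000] = 8.863273
  V(1,+1) = exp(-r*dt) * [p_u*71.463182 + p_m*29.881948 + p_d*4.968977] = 33.461010
  V(0,+0) = exp(-r*dt) * [p_u*33.461010 + p_m*8.863273 + p_d*0.941144] = 12.176951


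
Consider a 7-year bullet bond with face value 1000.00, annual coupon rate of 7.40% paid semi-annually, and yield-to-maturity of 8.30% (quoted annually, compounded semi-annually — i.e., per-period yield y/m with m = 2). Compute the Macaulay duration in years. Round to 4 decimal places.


Answer: Macaulay duration = 5.5467 years

Derivation:
Coupon per period c = face * coupon_rate / m = 37.000000
Periods per year m = 2; per-period yield y/m = 0.041500
Number of cashflows N = 14
Cashflows (t years, CF_t, discount factor 1/(1+y/m)^(m*t), PV):
  t = 0.5000: CF_t = 37.000000, DF = 0.960154, PV = 35.525684
  t = 1.0000: CF_t = 37.000000, DF = 0.921895, PV = 34.110114
  t = 1.5000: CF_t = 37.000000, DF = 0.885161, PV = 32.750950
  t = 2.0000: CF_t = 37.000000, DF = 0.849890, PV = 31.445943
  t = 2.5000: CF_t = 37.000000, DF = 0.816025, PV = 30.192936
  t = 3.0000: CF_t = 37.000000, DF = 0.783510, PV = 28.989857
  t = 3.5000: CF_t = 37.000000, DF = 0.752290, PV = 27.834717
  t = 4.0000: CF_t = 37.000000, DF = 0.722314, PV = 26.725604
  t = 4.5000: CF_t = 37.000000, DF = 0.693532, PV = 25.660686
  t = 5.0000: CF_t = 37.000000, DF = 0.665897, PV = 24.638200
  t = 5.5000: CF_t = 37.000000, DF = 0.639364, PV = 23.656457
  t = 6.0000: CF_t = 37.000000, DF = 0.613887, PV = 22.713833
  t = 6.5000: CF_t = 37.000000, DF = 0.589426, PV = 21.808769
  t = 7.0000: CF_t = 1037.000000, DF = 0.565940, PV = 586.879469
Price P = sum_t PV_t = 952.933220
Macaulay numerator sum_t t * PV_t:
  t * PV_t at t = 0.5000: 17.762842
  t * PV_t at t = 1.0000: 34.110114
  t * PV_t at t = 1.5000: 49.126425
  t * PV_t at t = 2.0000: 62.891887
  t * PV_t at t = 2.5000: 75.482341
  t * PV_t at t = 3.0000: 86.969572
  t * PV_t at t = 3.5000: 97.421508
  t * PV_t at t = 4.0000: 106.902416
  t * PV_t at t = 4.5000: 115.473085
  t * PV_t at t = 5.0000: 123.191001
  t * PV_t at t = 5.5000: 130.110515
  t * PV_t at t = 6.0000: 136.282999
  t * PV_t at t = 6.5000: 141.757000
  t * PV_t at t = 7.0000: 4108.156280
Macaulay duration D = (sum_t t * PV_t) / P = 5285.637987 / 952.933220 = 5.546703


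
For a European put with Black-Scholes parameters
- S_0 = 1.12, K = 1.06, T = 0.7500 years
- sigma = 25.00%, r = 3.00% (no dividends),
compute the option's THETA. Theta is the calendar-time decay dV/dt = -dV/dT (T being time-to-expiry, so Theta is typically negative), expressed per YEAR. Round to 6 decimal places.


Answer: Theta = -0.045366

Derivation:
d1 = 0.4664864414; d2 = 0.2499800904
phi(d1) = 0.3578135161; exp(-qT) = 1.0000000000; exp(-rT) = 0.9777512372
Theta = -S*exp(-qT)*phi(d1)*sigma/(2*sqrt(T)) + r*K*exp(-rT)*N(-d2) - q*S*exp(-qT)*N(-d1)
N(-d1) = 0.3204336752; N(-d2) = 0.4013013727; sqrt(T) = 0.8660254038
Term 1 = -1.1200 * 1.0000000000 * 0.3578135161 * 0.2500 / (2 * 0.8660254038) = -0.0578434444
Term 2 = 0.0300 * 1.0600 * 0.9777512372 * 0.4013013727 = 0.0124774587
Term 3 = 0 (no dividend yield, q = 0)
Theta = -0.0578434444 + (0.0124774587) + (0.0000000000) = -0.045366


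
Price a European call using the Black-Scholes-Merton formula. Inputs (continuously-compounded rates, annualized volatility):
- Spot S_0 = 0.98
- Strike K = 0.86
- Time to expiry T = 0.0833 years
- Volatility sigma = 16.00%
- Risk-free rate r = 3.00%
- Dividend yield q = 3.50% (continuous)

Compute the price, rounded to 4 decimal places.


Answer: Price = 0.1193

Derivation:
d1 = (ln(S/K) + (r - q + 0.5*sigma^2) * T) / (sigma * sqrt(T)) = 2.84264578
d2 = d1 - sigma * sqrt(T) = 2.79646699
exp(-rT) = 0.99750412; exp(-qT) = 0.99708875
C = S_0 * exp(-qT) * N(d1) - K * exp(-rT) * N(d2)
N(d1) = 0.99776296; N(d2) = 0.99741677
C = 0.9800 * 0.99708875 * 0.99776296 - 0.8600 * 0.99750412 * 0.99741677 = 0.1193


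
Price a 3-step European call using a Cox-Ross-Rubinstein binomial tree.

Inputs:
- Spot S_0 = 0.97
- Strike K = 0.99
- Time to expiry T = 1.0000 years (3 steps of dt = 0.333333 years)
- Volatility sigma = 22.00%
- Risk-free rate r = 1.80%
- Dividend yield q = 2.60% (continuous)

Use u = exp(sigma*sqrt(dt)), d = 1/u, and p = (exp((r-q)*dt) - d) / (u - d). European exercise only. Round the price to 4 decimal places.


Answer: Price = V(0,0) = 0.0778

Derivation:
dt = T/N = 0.333333
u = exp(sigma*sqrt(dt)) = 1.135436; d = 1/u = 0.880719
p = (exp((r-q)*dt) - d) / (u - d) = 0.457833
Discount per step: exp(-r*dt) = 0.994018
Stock lattice S(k, i) with i counting down-moves:
  k=0: S(0,0) = 0.9700
  k=1: S(1,0) = 1.1014; S(1,1) = 0.8543
  k=2: S(2,0) = 1.2505; S(2,1) = 0.9700; S(2,2) = 0.7524
  k=3: S(3,0) = 1.4199; S(3,1) = 1.1014; S(3,2) = 0.8543; S(3,3) = 0.6626
Terminal payoffs V(N, i) = max(S_T - K, 0):
  V(3,0) = 0.429908; V(3,1) = 0.111373; V(3,2) = 0.000000; V(3,3) = 0.000000
Backward induction: V(k, i) = exp(-r*dt) * [p * V(k+1, i) + (1-p) * V(k+1, i+1)].
  V(2,0) = exp(-r*dt) * [p*0.429908 + (1-p)*0.111373] = 0.255670
  V(2,1) = exp(-r*dt) * [p*0.111373 + (1-p)*0.000000] = 0.050685
  V(2,2) = exp(-r*dt) * [p*0.000000 + (1-p)*0.000000] = 0.000000
  V(1,0) = exp(-r*dt) * [p*0.255670 + (1-p)*0.050685] = 0.143670
  V(1,1) = exp(-r*dt) * [p*0.050685 + (1-p)*0.000000] = 0.023067
  V(0,0) = exp(-r*dt) * [p*0.143670 + (1-p)*0.023067] = 0.077814


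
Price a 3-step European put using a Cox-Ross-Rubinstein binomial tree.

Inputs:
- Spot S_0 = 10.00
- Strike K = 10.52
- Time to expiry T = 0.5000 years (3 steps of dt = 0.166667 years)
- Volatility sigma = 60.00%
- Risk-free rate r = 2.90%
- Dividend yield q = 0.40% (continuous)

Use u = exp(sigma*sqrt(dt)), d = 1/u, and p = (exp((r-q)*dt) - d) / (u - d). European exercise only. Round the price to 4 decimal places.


dt = T/N = 0.166667
u = exp(sigma*sqrt(dt)) = 1.277556; d = 1/u = 0.782744
p = (exp((r-q)*dt) - d) / (u - d) = 0.447505
Discount per step: exp(-r*dt) = 0.995178
Stock lattice S(k, i) with i counting down-moves:
  k=0: S(0,0) = 10.0000
  k=1: S(1,0) = 12.7756; S(1,1) = 7.8274
  k=2: S(2,0) = 16.3215; S(2,1) = 10.0000; S(2,2) = 6.1269
  k=3: S(3,0) = 20.8516; S(3,1) = 12.7756; S(3,2) = 7.8274; S(3,3) = 4.7958
Terminal payoffs V(N, i) = max(K - S_T, 0):
  V(3,0) = 0.000000; V(3,1) = 0.000000; V(3,2) = 2.692555; V(3,3) = 5.724211
Backward induction: V(k, i) = exp(-r*dt) * [p * V(k+1, i) + (1-p) * V(k+1, i+1)].
  V(2,0) = exp(-r*dt) * [p*0.000000 + (1-p)*0.000000] = 0.000000
  V(2,1) = exp(-r*dt) * [p*0.000000 + (1-p)*2.692555] = 1.480449
  V(2,2) = exp(-r*dt) * [p*2.692555 + (1-p)*5.724211] = 4.346470
  V(1,0) = exp(-r*dt) * [p*0.000000 + (1-p)*1.480449] = 0.813996
  V(1,1) = exp(-r*dt) * [p*1.480449 + (1-p)*4.346470] = 3.049137
  V(0,0) = exp(-r*dt) * [p*0.813996 + (1-p)*3.049137] = 2.039021

Answer: Price = V(0,0) = 2.0390


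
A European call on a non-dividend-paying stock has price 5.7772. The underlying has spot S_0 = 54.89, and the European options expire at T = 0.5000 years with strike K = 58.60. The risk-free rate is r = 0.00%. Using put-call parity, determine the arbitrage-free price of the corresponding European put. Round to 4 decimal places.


Answer: Put price = 9.4872

Derivation:
Put-call parity: C - P = S_0 * exp(-qT) - K * exp(-rT).
S_0 * exp(-qT) = 54.8900 * 1.00000000 = 54.89000000
K * exp(-rT) = 58.6000 * 1.00000000 = 58.60000000
P = C - S*exp(-qT) + K*exp(-rT)
P = 5.7772 - 54.89000000 + 58.60000000 = 9.4872


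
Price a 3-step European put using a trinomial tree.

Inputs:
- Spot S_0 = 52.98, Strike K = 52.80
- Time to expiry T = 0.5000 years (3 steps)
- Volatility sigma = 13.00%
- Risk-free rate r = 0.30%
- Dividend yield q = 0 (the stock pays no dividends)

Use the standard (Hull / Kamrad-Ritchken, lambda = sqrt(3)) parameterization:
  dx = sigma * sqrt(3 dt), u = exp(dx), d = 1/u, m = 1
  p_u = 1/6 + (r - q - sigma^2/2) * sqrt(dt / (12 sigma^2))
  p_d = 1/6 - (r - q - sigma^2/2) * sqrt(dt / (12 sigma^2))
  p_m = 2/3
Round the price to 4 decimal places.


dt = T/N = 0.166667; dx = sigma*sqrt(3*dt) = 0.091924
u = exp(dx) = 1.096281; d = 1/u = 0.912175
p_u = 0.161726, p_m = 0.666667, p_d = 0.171607
Discount per step: exp(-r*dt) = 0.999500
Stock lattice S(k, j) with j the centered position index:
  k=0: S(0,+0) = 52.9800
  k=1: S(1,-1) = 48.3270; S(1,+0) = 52.9800; S(1,+1) = 58.0810
  k=2: S(2,-2) = 44.0827; S(2,-1) = 48.3270; S(2,+0) = 52.9800; S(2,+1) = 58.0810; S(2,+2) = 63.6731
  k=3: S(3,-3) = 40.2111; S(3,-2) = 44.0827; S(3,-1) = 48.3270; S(3,+0) = 52.9800; S(3,+1) = 58.0810; S(3,+2) = 63.6731; S(3,+3) = 69.8036
Terminal payoffs V(N, j) = max(K - S_T, 0):
  V(3,-3) = 12.588910; V(3,-2) = 8.717331; V(3,-1) = 4.472991; V(3,+0) = 0.000000; V(3,+1) = 0.000000; V(3,+2) = 0.000000; V(3,+3) = 0.000000
Backward induction: V(k, j) = exp(-r*dt) * [p_u * V(k+1, j+1) + p_m * V(k+1, j) + p_d * V(k+1, j-1)]
  V(2,-2) = exp(-r*dt) * [p_u*4.472991 + p_m*8.717331 + p_d*12.588910] = 8.690955
  V(2,-1) = exp(-r*dt) * [p_u*0.000000 + p_m*4.472991 + p_d*8.717331] = 4.475713
  V(2,+0) = exp(-r*dt) * [p_u*0.000000 + p_m*0.000000 + p_d*4.472991] = 0.767214
  V(2,+1) = exp(-r*dt) * [p_u*0.000000 + p_m*0.000000 + p_d*0.000000] = 0.000000
  V(2,+2) = exp(-r*dt) * [p_u*0.000000 + p_m*0.000000 + p_d*0.000000] = 0.000000
  V(1,-1) = exp(-r*dt) * [p_u*0.767214 + p_m*4.475713 + p_d*8.690955] = 4.597020
  V(1,+0) = exp(-r*dt) * [p_u*0.000000 + p_m*0.767214 + p_d*4.475713] = 1.278902
  V(1,+1) = exp(-r*dt) * [p_u*0.000000 + p_m*0.000000 + p_d*0.767214] = 0.131594
  V(0,+0) = exp(-r*dt) * [p_u*0.131594 + p_m*1.278902 + p_d*4.597020] = 1.661935

Answer: Price = V(0,0) = 1.6619


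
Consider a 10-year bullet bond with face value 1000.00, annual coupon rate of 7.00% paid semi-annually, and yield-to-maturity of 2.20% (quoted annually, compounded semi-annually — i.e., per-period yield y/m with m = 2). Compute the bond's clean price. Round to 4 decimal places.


Coupon per period c = face * coupon_rate / m = 35.000000
Periods per year m = 2; per-period yield y/m = 0.011000
Number of cashflows N = 20
Cashflows (t years, CF_t, discount factor 1/(1+y/m)^(m*t), PV):
  t = 0.5000: CF_t = 35.000000, DF = 0.989120, PV = 34.619189
  t = 1.0000: CF_t = 35.000000, DF = 0.978358, PV = 34.242521
  t = 1.5000: CF_t = 35.000000, DF = 0.967713, PV = 33.869952
  t = 2.0000: CF_t = 35.000000, DF = 0.957184, PV = 33.501436
  t = 2.5000: CF_t = 35.000000, DF = 0.946769, PV = 33.136930
  t = 3.0000: CF_t = 35.000000, DF = 0.936468, PV = 32.776389
  t = 3.5000: CF_t = 35.000000, DF = 0.926279, PV = 32.419772
  t = 4.0000: CF_t = 35.000000, DF = 0.916201, PV = 32.067035
  t = 4.5000: CF_t = 35.000000, DF = 0.906232, PV = 31.718135
  t = 5.0000: CF_t = 35.000000, DF = 0.896372, PV = 31.373032
  t = 5.5000: CF_t = 35.000000, DF = 0.886620, PV = 31.031683
  t = 6.0000: CF_t = 35.000000, DF = 0.876973, PV = 30.694049
  t = 6.5000: CF_t = 35.000000, DF = 0.867431, PV = 30.360088
  t = 7.0000: CF_t = 35.000000, DF = 0.857993, PV = 30.029760
  t = 7.5000: CF_t = 35.000000, DF = 0.848658, PV = 29.703027
  t = 8.0000: CF_t = 35.000000, DF = 0.839424, PV = 29.379849
  t = 8.5000: CF_t = 35.000000, DF = 0.830291, PV = 29.060187
  t = 9.0000: CF_t = 35.000000, DF = 0.821257, PV = 28.744003
  t = 9.5000: CF_t = 35.000000, DF = 0.812322, PV = 28.431259
  t = 10.0000: CF_t = 1035.000000, DF = 0.803483, PV = 831.605280
Price P = sum_t PV_t = 1428.763574

Answer: Price = 1428.7636


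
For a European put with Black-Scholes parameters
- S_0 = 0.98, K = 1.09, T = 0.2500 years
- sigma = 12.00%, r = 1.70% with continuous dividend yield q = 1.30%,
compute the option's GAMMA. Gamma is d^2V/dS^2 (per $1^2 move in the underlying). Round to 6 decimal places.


Answer: Gamma = 1.523941

Derivation:
d1 = -1.7263400593; d2 = -1.7863400593
phi(d1) = 0.0898994430; exp(-qT) = 0.9967552755; exp(-rT) = 0.9957590185
Gamma = exp(-qT) * phi(d1) / (S * sigma * sqrt(T)) = 0.9967552755 * 0.0898994430 / (0.9800 * 0.1200 * 0.5000000000) = 1.523941


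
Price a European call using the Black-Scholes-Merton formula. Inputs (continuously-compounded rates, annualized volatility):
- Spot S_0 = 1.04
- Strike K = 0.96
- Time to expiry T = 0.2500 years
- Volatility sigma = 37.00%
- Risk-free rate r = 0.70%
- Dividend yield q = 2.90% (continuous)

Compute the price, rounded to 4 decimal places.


d1 = (ln(S/K) + (r - q + 0.5*sigma^2) * T) / (sigma * sqrt(T)) = 0.49543355
d2 = d1 - sigma * sqrt(T) = 0.31043355
exp(-rT) = 0.99825153; exp(-qT) = 0.99277622
C = S_0 * exp(-qT) * N(d1) - K * exp(-rT) * N(d2)
N(d1) = 0.68985294; N(d2) = 0.62188436
C = 1.0400 * 0.99277622 * 0.68985294 - 0.9600 * 0.99825153 * 0.62188436 = 0.1163

Answer: Price = 0.1163


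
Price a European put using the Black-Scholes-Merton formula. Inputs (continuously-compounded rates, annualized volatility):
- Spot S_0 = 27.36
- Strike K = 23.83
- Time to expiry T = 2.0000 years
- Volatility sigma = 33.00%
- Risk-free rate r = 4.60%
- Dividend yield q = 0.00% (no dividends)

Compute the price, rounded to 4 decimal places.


d1 = (ln(S/K) + (r - q + 0.5*sigma^2) * T) / (sigma * sqrt(T)) = 0.72647037
d2 = d1 - sigma * sqrt(T) = 0.25977989
exp(-rT) = 0.91210515; exp(-qT) = 1.00000000
P = K * exp(-rT) * N(-d2) - S_0 * exp(-qT) * N(-d1)
N(-d1) = 0.23377523; N(-d2) = 0.39751678
P = 23.8300 * 0.91210515 * 0.39751678 - 27.3600 * 1.00000000 * 0.23377523 = 2.2441

Answer: Price = 2.2441


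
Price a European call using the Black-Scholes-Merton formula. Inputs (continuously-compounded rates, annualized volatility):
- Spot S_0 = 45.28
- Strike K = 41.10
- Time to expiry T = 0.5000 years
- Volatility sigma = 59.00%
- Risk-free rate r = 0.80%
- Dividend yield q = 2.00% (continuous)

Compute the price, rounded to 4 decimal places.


Answer: Price = 9.1974

Derivation:
d1 = (ln(S/K) + (r - q + 0.5*sigma^2) * T) / (sigma * sqrt(T)) = 0.42637895
d2 = d1 - sigma * sqrt(T) = 0.00918595
exp(-rT) = 0.99600799; exp(-qT) = 0.99004983
C = S_0 * exp(-qT) * N(d1) - K * exp(-rT) * N(d2)
N(d1) = 0.66508413; N(d2) = 0.50366461
C = 45.2800 * 0.99004983 * 0.66508413 - 41.1000 * 0.99600799 * 0.50366461 = 9.1974


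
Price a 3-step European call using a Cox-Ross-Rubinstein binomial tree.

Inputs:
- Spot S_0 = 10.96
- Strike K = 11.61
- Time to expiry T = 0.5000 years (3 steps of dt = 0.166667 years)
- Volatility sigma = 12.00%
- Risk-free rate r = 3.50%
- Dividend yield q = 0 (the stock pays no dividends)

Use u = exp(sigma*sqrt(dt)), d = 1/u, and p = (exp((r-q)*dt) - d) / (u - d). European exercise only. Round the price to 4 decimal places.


Answer: Price = V(0,0) = 0.1749

Derivation:
dt = T/N = 0.166667
u = exp(sigma*sqrt(dt)) = 1.050210; d = 1/u = 0.952191
p = (exp((r-q)*dt) - d) / (u - d) = 0.547441
Discount per step: exp(-r*dt) = 0.994184
Stock lattice S(k, i) with i counting down-moves:
  k=0: S(0,0) = 10.9600
  k=1: S(1,0) = 11.5103; S(1,1) = 10.4360
  k=2: S(2,0) = 12.0882; S(2,1) = 10.9600; S(2,2) = 9.9371
  k=3: S(3,0) = 12.6952; S(3,1) = 11.5103; S(3,2) = 10.4360; S(3,3) = 9.4620
Terminal payoffs V(N, i) = max(S_T - K, 0):
  V(3,0) = 1.085171; V(3,1) = 0.000000; V(3,2) = 0.000000; V(3,3) = 0.000000
Backward induction: V(k, i) = exp(-r*dt) * [p * V(k+1, i) + (1-p) * V(k+1, i+1)].
  V(2,0) = exp(-r*dt) * [p*1.085171 + (1-p)*0.000000] = 0.590612
  V(2,1) = exp(-r*dt) * [p*0.000000 + (1-p)*0.000000] = 0.000000
  V(2,2) = exp(-r*dt) * [p*0.000000 + (1-p)*0.000000] = 0.000000
  V(1,0) = exp(-r*dt) * [p*0.590612 + (1-p)*0.000000] = 0.321445
  V(1,1) = exp(-r*dt) * [p*0.000000 + (1-p)*0.000000] = 0.000000
  V(0,0) = exp(-r*dt) * [p*0.321445 + (1-p)*0.000000] = 0.174949


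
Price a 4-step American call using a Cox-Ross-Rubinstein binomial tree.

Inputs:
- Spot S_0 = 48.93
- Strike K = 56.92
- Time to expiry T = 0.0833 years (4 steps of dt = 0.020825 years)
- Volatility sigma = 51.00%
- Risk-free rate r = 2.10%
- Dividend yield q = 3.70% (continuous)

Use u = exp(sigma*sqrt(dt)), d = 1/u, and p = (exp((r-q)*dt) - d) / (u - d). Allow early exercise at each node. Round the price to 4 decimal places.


dt = T/N = 0.020825
u = exp(sigma*sqrt(dt)) = 1.076373; d = 1/u = 0.929046
p = (exp((r-q)*dt) - d) / (u - d) = 0.479348
Discount per step: exp(-r*dt) = 0.999563
Stock lattice S(k, i) with i counting down-moves:
  k=0: S(0,0) = 48.9300
  k=1: S(1,0) = 52.6670; S(1,1) = 45.4582
  k=2: S(2,0) = 56.6893; S(2,1) = 48.9300; S(2,2) = 42.2327
  k=3: S(3,0) = 61.0189; S(3,1) = 52.6670; S(3,2) = 45.4582; S(3,3) = 39.2361
  k=4: S(4,0) = 65.6791; S(4,1) = 56.6893; S(4,2) = 48.9300; S(4,3) = 42.2327; S(4,4) = 36.4522
Terminal payoffs V(N, i) = max(S_T - K, 0):
  V(4,0) = 8.759079; V(4,1) = 0.000000; V(4,2) = 0.000000; V(4,3) = 0.000000; V(4,4) = 0.000000
Backward induction: V(k, i) = exp(-r*dt) * [p * V(k+1, i) + (1-p) * V(k+1, i+1)]; then take max(V_cont, immediate exercise) for American.
  V(3,0) = exp(-r*dt) * [p*8.759079 + (1-p)*0.000000] = 4.196809; exercise = 4.098861; V(3,0) = max -> 4.196809
  V(3,1) = exp(-r*dt) * [p*0.000000 + (1-p)*0.000000] = 0.000000; exercise = 0.000000; V(3,1) = max -> 0.000000
  V(3,2) = exp(-r*dt) * [p*0.000000 + (1-p)*0.000000] = 0.000000; exercise = 0.000000; V(3,2) = max -> 0.000000
  V(3,3) = exp(-r*dt) * [p*0.000000 + (1-p)*0.000000] = 0.000000; exercise = 0.000000; V(3,3) = max -> 0.000000
  V(2,0) = exp(-r*dt) * [p*4.196809 + (1-p)*0.000000] = 2.010851; exercise = 0.000000; V(2,0) = max -> 2.010851
  V(2,1) = exp(-r*dt) * [p*0.000000 + (1-p)*0.000000] = 0.000000; exercise = 0.000000; V(2,1) = max -> 0.000000
  V(2,2) = exp(-r*dt) * [p*0.000000 + (1-p)*0.000000] = 0.000000; exercise = 0.000000; V(2,2) = max -> 0.000000
  V(1,0) = exp(-r*dt) * [p*2.010851 + (1-p)*0.000000] = 0.963475; exercise = 0.000000; V(1,0) = max -> 0.963475
  V(1,1) = exp(-r*dt) * [p*0.000000 + (1-p)*0.000000] = 0.000000; exercise = 0.000000; V(1,1) = max -> 0.000000
  V(0,0) = exp(-r*dt) * [p*0.963475 + (1-p)*0.000000] = 0.461638; exercise = 0.000000; V(0,0) = max -> 0.461638

Answer: Price = V(0,0) = 0.4616


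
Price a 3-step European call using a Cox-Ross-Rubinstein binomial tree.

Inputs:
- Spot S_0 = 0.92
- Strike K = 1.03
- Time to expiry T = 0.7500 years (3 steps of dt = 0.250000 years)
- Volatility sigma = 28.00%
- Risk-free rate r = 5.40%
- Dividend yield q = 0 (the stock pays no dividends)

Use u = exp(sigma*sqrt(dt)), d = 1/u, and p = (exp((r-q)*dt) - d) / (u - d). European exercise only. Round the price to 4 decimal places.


dt = T/N = 0.250000
u = exp(sigma*sqrt(dt)) = 1.150274; d = 1/u = 0.869358
p = (exp((r-q)*dt) - d) / (u - d) = 0.513440
Discount per step: exp(-r*dt) = 0.986591
Stock lattice S(k, i) with i counting down-moves:
  k=0: S(0,0) = 0.9200
  k=1: S(1,0) = 1.0583; S(1,1) = 0.7998
  k=2: S(2,0) = 1.2173; S(2,1) = 0.9200; S(2,2) = 0.6953
  k=3: S(3,0) = 1.4002; S(3,1) = 1.0583; S(3,2) = 0.7998; S(3,3) = 0.6045
Terminal payoffs V(N, i) = max(S_T - K, 0):
  V(3,0) = 0.370205; V(3,1) = 0.028252; V(3,2) = 0.000000; V(3,3) = 0.000000
Backward induction: V(k, i) = exp(-r*dt) * [p * V(k+1, i) + (1-p) * V(k+1, i+1)].
  V(2,0) = exp(-r*dt) * [p*0.370205 + (1-p)*0.028252] = 0.201091
  V(2,1) = exp(-r*dt) * [p*0.028252 + (1-p)*0.000000] = 0.014311
  V(2,2) = exp(-r*dt) * [p*0.000000 + (1-p)*0.000000] = 0.000000
  V(1,0) = exp(-r*dt) * [p*0.201091 + (1-p)*0.014311] = 0.108734
  V(1,1) = exp(-r*dt) * [p*0.014311 + (1-p)*0.000000] = 0.007249
  V(0,0) = exp(-r*dt) * [p*0.108734 + (1-p)*0.007249] = 0.058560

Answer: Price = V(0,0) = 0.0586


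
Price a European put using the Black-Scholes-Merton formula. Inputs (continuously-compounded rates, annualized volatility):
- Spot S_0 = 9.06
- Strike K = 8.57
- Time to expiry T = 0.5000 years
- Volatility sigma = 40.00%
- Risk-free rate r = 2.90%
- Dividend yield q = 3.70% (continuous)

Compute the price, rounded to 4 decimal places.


Answer: Price = 0.7675

Derivation:
d1 = (ln(S/K) + (r - q + 0.5*sigma^2) * T) / (sigma * sqrt(T)) = 0.32385981
d2 = d1 - sigma * sqrt(T) = 0.04101710
exp(-rT) = 0.98560462; exp(-qT) = 0.98167007
P = K * exp(-rT) * N(-d2) - S_0 * exp(-qT) * N(-d1)
N(-d1) = 0.37302209; N(-d2) = 0.48364113
P = 8.5700 * 0.98560462 * 0.48364113 - 9.0600 * 0.98167007 * 0.37302209 = 0.7675


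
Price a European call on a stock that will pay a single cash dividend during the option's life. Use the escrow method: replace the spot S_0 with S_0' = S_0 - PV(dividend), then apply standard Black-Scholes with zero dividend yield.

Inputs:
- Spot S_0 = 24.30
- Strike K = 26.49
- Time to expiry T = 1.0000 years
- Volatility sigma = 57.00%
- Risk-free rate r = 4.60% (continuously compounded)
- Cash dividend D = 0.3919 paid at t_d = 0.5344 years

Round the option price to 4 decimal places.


PV(D) = D * exp(-r * t_d) = 0.3919 * 0.97571729 = 0.38238360
S_0' = S_0 - PV(D) = 24.3000 - 0.38238360 = 23.91761640
d1 = (ln(S_0'/K) + (r + sigma^2/2)*T) / (sigma*sqrt(T)) = 0.18648767
d2 = d1 - sigma*sqrt(T) = -0.38351233
exp(-rT) = 0.95504196
N(d1) = 0.57396883; N(d2) = 0.35066996
C = S_0' * N(d1) - K * exp(-rT) * N(d2) = 23.91761640 * 0.57396883 - 26.4900 * 0.95504196 * 0.35066996 = 4.8563

Answer: Price = 4.8563


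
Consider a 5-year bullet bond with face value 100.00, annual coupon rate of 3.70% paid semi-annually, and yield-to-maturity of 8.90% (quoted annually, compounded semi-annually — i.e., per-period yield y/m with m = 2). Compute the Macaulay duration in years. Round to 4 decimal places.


Coupon per period c = face * coupon_rate / m = 1.850000
Periods per year m = 2; per-period yield y/m = 0.044500
Number of cashflows N = 10
Cashflows (t years, CF_t, discount factor 1/(1+y/m)^(m*t), PV):
  t = 0.5000: CF_t = 1.850000, DF = 0.957396, PV = 1.771182
  t = 1.0000: CF_t = 1.850000, DF = 0.916607, PV = 1.695723
  t = 1.5000: CF_t = 1.850000, DF = 0.877556, PV = 1.623478
  t = 2.0000: CF_t = 1.850000, DF = 0.840168, PV = 1.554311
  t = 2.5000: CF_t = 1.850000, DF = 0.804374, PV = 1.488091
  t = 3.0000: CF_t = 1.850000, DF = 0.770104, PV = 1.424692
  t = 3.5000: CF_t = 1.850000, DF = 0.737294, PV = 1.363994
  t = 4.0000: CF_t = 1.850000, DF = 0.705883, PV = 1.305883
  t = 4.5000: CF_t = 1.850000, DF = 0.675809, PV = 1.250247
  t = 5.0000: CF_t = 101.850000, DF = 0.647017, PV = 65.898661
Price P = sum_t PV_t = 79.376262
Macaulay numerator sum_t t * PV_t:
  t * PV_t at t = 0.5000: 0.885591
  t * PV_t at t = 1.0000: 1.695723
  t * PV_t at t = 1.5000: 2.435217
  t * PV_t at t = 2.0000: 3.108622
  t * PV_t at t = 2.5000: 3.720228
  t * PV_t at t = 3.0000: 4.274077
  t * PV_t at t = 3.5000: 4.773981
  t * PV_t at t = 4.0000: 5.223531
  t * PV_t at t = 4.5000: 5.626110
  t * PV_t at t = 5.0000: 329.493305
Macaulay duration D = (sum_t t * PV_t) / P = 361.236384 / 79.376262 = 4.550937

Answer: Macaulay duration = 4.5509 years


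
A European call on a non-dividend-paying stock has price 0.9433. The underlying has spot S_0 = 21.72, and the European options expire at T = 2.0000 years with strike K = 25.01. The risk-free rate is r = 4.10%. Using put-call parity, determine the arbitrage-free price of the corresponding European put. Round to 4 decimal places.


Answer: Put price = 2.2643

Derivation:
Put-call parity: C - P = S_0 * exp(-qT) - K * exp(-rT).
S_0 * exp(-qT) = 21.7200 * 1.00000000 = 21.72000000
K * exp(-rT) = 25.0100 * 0.92127196 = 23.04101169
P = C - S*exp(-qT) + K*exp(-rT)
P = 0.9433 - 21.72000000 + 23.04101169 = 2.2643


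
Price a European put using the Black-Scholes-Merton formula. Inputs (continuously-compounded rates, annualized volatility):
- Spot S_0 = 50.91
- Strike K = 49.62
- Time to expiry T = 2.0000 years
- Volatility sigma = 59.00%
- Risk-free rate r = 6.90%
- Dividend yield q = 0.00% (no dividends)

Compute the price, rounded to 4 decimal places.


Answer: Price = 11.6560

Derivation:
d1 = (ln(S/K) + (r - q + 0.5*sigma^2) * T) / (sigma * sqrt(T)) = 0.61334369
d2 = d1 - sigma * sqrt(T) = -0.22104231
exp(-rT) = 0.87109869; exp(-qT) = 1.00000000
P = K * exp(-rT) * N(-d2) - S_0 * exp(-qT) * N(-d1)
N(-d1) = 0.26982456; N(-d2) = 0.58747026
P = 49.6200 * 0.87109869 * 0.58747026 - 50.9100 * 1.00000000 * 0.26982456 = 11.6560


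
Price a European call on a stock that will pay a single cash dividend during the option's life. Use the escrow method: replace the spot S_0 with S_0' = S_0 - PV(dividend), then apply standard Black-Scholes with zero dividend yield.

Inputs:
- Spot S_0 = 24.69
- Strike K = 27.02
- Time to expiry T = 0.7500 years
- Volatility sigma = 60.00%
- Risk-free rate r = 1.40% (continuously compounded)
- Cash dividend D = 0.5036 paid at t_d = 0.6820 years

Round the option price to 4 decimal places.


Answer: Price = 4.0409

Derivation:
PV(D) = D * exp(-r * t_d) = 0.5036 * 0.99049744 = 0.49881451
S_0' = S_0 - PV(D) = 24.6900 - 0.49881451 = 24.19118549
d1 = (ln(S_0'/K) + (r + sigma^2/2)*T) / (sigma*sqrt(T)) = 0.06718625
d2 = d1 - sigma*sqrt(T) = -0.45242899
exp(-rT) = 0.98955493
N(d1) = 0.52678328; N(d2) = 0.32547998
C = S_0' * N(d1) - K * exp(-rT) * N(d2) = 24.19118549 * 0.52678328 - 27.0200 * 0.98955493 * 0.32547998 = 4.0409


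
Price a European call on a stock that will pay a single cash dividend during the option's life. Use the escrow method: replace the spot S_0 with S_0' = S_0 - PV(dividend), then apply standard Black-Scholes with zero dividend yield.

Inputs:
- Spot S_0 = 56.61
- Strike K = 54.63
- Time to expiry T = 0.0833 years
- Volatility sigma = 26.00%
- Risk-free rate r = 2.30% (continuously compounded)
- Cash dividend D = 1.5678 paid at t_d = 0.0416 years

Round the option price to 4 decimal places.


PV(D) = D * exp(-r * t_d) = 1.5678 * 0.99904366 = 1.56630065
S_0' = S_0 - PV(D) = 56.6100 - 1.56630065 = 55.04369935
d1 = (ln(S_0'/K) + (r + sigma^2/2)*T) / (sigma*sqrt(T)) = 0.16358709
d2 = d1 - sigma*sqrt(T) = 0.08854657
exp(-rT) = 0.99808593
N(d1) = 0.56497190; N(d2) = 0.53527886
C = S_0' * N(d1) - K * exp(-rT) * N(d2) = 55.04369935 * 0.56497190 - 54.6300 * 0.99808593 * 0.53527886 = 1.9118

Answer: Price = 1.9118


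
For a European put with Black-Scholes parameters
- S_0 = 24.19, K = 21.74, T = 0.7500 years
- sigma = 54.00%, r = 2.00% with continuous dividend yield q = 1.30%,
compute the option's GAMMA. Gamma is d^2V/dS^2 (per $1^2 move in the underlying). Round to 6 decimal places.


Answer: Gamma = 0.031221

Derivation:
d1 = 0.4733960929; d2 = 0.0057423748
phi(d1) = 0.3566535332; exp(-qT) = 0.9902973771; exp(-rT) = 0.9851119396
Gamma = exp(-qT) * phi(d1) / (S * sigma * sqrt(T)) = 0.9902973771 * 0.3566535332 / (24.1900 * 0.5400 * 0.8660254038) = 0.031221


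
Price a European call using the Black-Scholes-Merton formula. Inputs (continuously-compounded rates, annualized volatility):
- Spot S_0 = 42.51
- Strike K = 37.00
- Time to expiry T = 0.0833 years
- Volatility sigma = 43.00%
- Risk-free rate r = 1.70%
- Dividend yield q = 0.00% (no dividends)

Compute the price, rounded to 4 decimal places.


Answer: Price = 5.8799

Derivation:
d1 = (ln(S/K) + (r - q + 0.5*sigma^2) * T) / (sigma * sqrt(T)) = 1.19203935
d2 = d1 - sigma * sqrt(T) = 1.06793387
exp(-rT) = 0.99858490; exp(-qT) = 1.00000000
C = S_0 * exp(-qT) * N(d1) - K * exp(-rT) * N(d2)
N(d1) = 0.88337709; N(d2) = 0.85722483
C = 42.5100 * 1.00000000 * 0.88337709 - 37.0000 * 0.99858490 * 0.85722483 = 5.8799


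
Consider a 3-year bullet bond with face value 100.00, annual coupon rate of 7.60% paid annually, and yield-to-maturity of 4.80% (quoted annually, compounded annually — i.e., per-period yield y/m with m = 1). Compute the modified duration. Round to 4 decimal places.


Coupon per period c = face * coupon_rate / m = 7.600000
Periods per year m = 1; per-period yield y/m = 0.048000
Number of cashflows N = 3
Cashflows (t years, CF_t, discount factor 1/(1+y/m)^(m*t), PV):
  t = 1.0000: CF_t = 7.600000, DF = 0.954198, PV = 7.251908
  t = 2.0000: CF_t = 7.600000, DF = 0.910495, PV = 6.919760
  t = 3.0000: CF_t = 107.600000, DF = 0.868793, PV = 93.482092
Price P = sum_t PV_t = 107.653760
First compute Macaulay numerator sum_t t * PV_t:
  t * PV_t at t = 1.0000: 7.251908
  t * PV_t at t = 2.0000: 13.839520
  t * PV_t at t = 3.0000: 280.446276
Macaulay duration D = 301.537705 / 107.653760 = 2.800996
Modified duration = D / (1 + y/m) = 2.800996 / (1 + 0.048000) = 2.672706

Answer: Modified duration = 2.6727
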